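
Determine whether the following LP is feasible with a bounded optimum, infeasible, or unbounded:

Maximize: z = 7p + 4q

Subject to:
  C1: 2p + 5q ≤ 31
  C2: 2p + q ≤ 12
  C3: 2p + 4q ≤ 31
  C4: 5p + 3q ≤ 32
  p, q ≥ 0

Feasible with a bounded optimal solution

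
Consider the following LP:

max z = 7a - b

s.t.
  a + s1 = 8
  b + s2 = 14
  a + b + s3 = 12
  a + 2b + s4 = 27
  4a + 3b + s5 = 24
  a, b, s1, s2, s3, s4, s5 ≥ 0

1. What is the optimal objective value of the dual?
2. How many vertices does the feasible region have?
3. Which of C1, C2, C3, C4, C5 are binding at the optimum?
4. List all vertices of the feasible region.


1. 42
2. 3
3. C5
4. (0, 0), (6, 0), (0, 8)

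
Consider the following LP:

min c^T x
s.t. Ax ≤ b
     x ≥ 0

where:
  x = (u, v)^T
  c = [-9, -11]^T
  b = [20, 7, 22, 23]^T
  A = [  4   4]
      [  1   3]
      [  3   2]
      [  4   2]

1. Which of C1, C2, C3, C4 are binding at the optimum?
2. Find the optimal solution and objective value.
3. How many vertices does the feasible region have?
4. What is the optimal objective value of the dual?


1. C1, C2
2. u = 4, v = 1, z = -47
3. 4
4. -47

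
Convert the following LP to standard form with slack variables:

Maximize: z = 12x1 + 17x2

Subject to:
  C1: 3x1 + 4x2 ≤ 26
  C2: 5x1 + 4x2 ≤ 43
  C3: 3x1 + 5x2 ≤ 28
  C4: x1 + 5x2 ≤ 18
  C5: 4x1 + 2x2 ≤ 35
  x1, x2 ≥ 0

max z = 12x1 + 17x2

s.t.
  3x1 + 4x2 + s1 = 26
  5x1 + 4x2 + s2 = 43
  3x1 + 5x2 + s3 = 28
  x1 + 5x2 + s4 = 18
  4x1 + 2x2 + s5 = 35
  x1, x2, s1, s2, s3, s4, s5 ≥ 0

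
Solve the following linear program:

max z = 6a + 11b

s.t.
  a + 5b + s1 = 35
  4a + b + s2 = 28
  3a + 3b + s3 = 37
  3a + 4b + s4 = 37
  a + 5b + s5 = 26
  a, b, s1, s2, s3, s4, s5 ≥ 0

Evaluate the objective at each vertex of the feasible region:
  z(0, 0) = 0
  z(7, 0) = 42
  z(6, 4) = 80  ←
  z(0, 5.2) = 57.2
The maximum is at a = 6, b = 4.

a = 6, b = 4, z = 80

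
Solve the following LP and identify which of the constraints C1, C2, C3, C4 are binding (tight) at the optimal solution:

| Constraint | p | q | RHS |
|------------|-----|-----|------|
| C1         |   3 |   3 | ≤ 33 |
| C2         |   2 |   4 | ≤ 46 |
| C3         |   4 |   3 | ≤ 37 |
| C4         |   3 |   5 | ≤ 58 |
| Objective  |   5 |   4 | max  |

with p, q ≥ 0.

At p = 4, q = 7, compute slack b - a·x for each constraint:
  C1: 33 − 33 = 0  (binding)
  C2: 46 − 36 = 10  (slack)
  C3: 37 − 37 = 0  (binding)
  C4: 58 − 47 = 11  (slack)

Optimal: p = 4, q = 7
Binding: C1, C3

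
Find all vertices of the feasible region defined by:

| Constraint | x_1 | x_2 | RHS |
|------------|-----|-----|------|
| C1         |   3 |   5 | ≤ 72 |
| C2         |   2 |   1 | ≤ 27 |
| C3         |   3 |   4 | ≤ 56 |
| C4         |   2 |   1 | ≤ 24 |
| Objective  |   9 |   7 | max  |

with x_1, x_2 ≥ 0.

(0, 0), (12, 0), (8, 8), (0, 14)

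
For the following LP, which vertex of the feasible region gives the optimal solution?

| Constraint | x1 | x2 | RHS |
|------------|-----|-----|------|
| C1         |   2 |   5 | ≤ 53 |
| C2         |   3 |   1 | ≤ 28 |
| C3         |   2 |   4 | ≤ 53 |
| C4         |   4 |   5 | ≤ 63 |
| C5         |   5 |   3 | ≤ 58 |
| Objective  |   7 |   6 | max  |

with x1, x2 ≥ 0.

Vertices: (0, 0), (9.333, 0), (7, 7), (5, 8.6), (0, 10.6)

Evaluate the objective at each vertex of the feasible region:
  z(0, 0) = 0
  z(9.333, 0) = 65.33
  z(7, 7) = 91  ←
  z(5, 8.6) = 86.6
  z(0, 10.6) = 63.6
The maximum is at x1 = 7, x2 = 7.

(7, 7)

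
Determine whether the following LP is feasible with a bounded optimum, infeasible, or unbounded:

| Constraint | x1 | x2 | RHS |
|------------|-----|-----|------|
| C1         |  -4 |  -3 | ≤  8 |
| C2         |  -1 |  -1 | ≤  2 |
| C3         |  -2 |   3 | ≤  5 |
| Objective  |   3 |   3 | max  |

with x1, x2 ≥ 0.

Unbounded (objective can increase without bound)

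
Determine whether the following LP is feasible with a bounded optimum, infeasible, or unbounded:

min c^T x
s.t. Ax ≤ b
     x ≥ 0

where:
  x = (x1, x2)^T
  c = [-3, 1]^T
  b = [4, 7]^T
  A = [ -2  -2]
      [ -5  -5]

Unbounded (objective can decrease without bound)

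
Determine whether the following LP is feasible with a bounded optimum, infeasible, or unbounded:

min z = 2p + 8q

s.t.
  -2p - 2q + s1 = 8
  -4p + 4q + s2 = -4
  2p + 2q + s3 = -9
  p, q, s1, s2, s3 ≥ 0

Infeasible (no feasible solution exists)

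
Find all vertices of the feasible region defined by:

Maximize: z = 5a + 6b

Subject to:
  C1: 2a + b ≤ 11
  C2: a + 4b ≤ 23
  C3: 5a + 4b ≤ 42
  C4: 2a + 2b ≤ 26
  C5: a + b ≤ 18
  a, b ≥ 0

(0, 0), (5.5, 0), (3, 5), (0, 5.75)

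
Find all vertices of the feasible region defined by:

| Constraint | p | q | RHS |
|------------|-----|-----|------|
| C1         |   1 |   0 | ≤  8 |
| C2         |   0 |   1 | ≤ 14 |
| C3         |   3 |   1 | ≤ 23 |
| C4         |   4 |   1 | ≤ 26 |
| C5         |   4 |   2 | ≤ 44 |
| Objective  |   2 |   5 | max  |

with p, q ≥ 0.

(0, 0), (6.5, 0), (3, 14), (0, 14)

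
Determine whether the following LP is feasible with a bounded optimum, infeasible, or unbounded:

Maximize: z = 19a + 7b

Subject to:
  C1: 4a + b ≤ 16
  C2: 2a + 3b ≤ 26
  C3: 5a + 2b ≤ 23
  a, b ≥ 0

Feasible with a bounded optimal solution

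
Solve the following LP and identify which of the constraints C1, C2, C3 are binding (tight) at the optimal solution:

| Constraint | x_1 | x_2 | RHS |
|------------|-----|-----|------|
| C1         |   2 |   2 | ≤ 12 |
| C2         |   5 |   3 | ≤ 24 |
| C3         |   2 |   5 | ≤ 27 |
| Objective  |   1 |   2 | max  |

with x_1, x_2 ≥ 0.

At x_1 = 1, x_2 = 5, compute slack b - a·x for each constraint:
  C1: 12 − 12 = 0  (binding)
  C2: 24 − 20 = 4  (slack)
  C3: 27 − 27 = 0  (binding)

Optimal: x_1 = 1, x_2 = 5
Binding: C1, C3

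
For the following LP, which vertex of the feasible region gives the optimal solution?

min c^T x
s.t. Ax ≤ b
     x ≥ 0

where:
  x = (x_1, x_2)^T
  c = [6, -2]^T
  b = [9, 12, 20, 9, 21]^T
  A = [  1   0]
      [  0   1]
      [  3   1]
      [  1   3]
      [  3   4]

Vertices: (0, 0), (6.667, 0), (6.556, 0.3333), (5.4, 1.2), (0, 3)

Evaluate the objective at each vertex of the feasible region:
  z(0, 0) = 0
  z(6.667, 0) = 40
  z(6.556, 0.3333) = 38.67
  z(5.4, 1.2) = 30
  z(0, 3) = -6  ←
The minimum is at x_1 = 0, x_2 = 3.

(0, 3)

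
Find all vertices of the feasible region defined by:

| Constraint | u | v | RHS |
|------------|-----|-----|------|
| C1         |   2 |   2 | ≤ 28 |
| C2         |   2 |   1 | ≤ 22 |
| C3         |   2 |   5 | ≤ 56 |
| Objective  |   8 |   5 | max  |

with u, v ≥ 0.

(0, 0), (11, 0), (8, 6), (4.667, 9.333), (0, 11.2)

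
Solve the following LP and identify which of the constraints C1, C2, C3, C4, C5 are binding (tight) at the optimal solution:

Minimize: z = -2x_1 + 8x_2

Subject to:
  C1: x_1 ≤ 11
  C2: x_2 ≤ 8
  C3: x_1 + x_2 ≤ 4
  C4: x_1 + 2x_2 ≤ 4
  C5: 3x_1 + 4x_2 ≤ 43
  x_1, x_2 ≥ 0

At x_1 = 4, x_2 = 0, compute slack b - a·x for each constraint:
  C1: 11 − 4 = 7  (slack)
  C2: 8 − 0 = 8  (slack)
  C3: 4 − 4 = 0  (binding)
  C4: 4 − 4 = 0  (binding)
  C5: 43 − 12 = 31  (slack)

Optimal: x_1 = 4, x_2 = 0
Binding: C3, C4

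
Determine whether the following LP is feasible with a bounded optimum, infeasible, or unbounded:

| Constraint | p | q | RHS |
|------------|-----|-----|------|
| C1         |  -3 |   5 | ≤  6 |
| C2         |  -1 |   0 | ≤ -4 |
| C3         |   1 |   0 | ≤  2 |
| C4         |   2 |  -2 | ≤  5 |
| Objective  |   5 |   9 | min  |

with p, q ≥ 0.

Infeasible (no feasible solution exists)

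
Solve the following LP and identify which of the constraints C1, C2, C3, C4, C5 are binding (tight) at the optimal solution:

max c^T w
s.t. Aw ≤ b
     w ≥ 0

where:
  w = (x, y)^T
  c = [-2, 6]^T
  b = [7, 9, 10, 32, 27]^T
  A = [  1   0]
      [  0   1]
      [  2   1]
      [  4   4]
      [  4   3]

At x = 0, y = 8, compute slack b - a·x for each constraint:
  C1: 7 − 0 = 7  (slack)
  C2: 9 − 8 = 1  (slack)
  C3: 10 − 8 = 2  (slack)
  C4: 32 − 32 = 0  (binding)
  C5: 27 − 24 = 3  (slack)

Optimal: x = 0, y = 8
Binding: C4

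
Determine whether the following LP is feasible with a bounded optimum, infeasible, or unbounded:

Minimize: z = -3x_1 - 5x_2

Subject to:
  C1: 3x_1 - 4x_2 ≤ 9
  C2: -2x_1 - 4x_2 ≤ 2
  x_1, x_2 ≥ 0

Unbounded (objective can decrease without bound)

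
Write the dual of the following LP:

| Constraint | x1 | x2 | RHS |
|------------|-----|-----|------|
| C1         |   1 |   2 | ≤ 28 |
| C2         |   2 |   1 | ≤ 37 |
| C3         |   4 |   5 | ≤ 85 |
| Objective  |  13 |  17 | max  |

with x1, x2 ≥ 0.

Primal max cᵀx s.t. Ax ≤ b, x ≥ 0  →  Dual min bᵀy s.t. Aᵀy ≥ c, y ≥ 0.

Minimize: z = 28y1 + 37y2 + 85y3

Subject to:
  y1 + 2y2 + 4y3 ≥ 13
  2y1 + y2 + 5y3 ≥ 17
  y1, y2, y3 ≥ 0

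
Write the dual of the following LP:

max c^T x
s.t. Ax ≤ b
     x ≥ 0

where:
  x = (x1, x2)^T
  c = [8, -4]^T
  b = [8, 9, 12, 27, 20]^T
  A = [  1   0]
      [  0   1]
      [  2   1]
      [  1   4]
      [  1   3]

Primal max cᵀx s.t. Ax ≤ b, x ≥ 0  →  Dual min bᵀy s.t. Aᵀy ≥ c, y ≥ 0.

Minimize: z = 8y1 + 9y2 + 12y3 + 27y4 + 20y5

Subject to:
  y1 + 2y3 + y4 + y5 ≥ 8
  y2 + y3 + 4y4 + 3y5 ≥ -4
  y1, y2, y3, y4, y5 ≥ 0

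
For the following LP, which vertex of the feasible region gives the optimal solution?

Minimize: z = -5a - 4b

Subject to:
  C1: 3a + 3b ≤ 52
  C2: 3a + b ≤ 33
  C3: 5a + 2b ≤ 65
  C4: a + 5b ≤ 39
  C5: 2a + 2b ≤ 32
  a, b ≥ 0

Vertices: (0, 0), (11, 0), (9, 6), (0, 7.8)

Evaluate the objective at each vertex of the feasible region:
  z(0, 0) = 0
  z(11, 0) = -55
  z(9, 6) = -69  ←
  z(0, 7.8) = -31.2
The minimum is at a = 9, b = 6.

(9, 6)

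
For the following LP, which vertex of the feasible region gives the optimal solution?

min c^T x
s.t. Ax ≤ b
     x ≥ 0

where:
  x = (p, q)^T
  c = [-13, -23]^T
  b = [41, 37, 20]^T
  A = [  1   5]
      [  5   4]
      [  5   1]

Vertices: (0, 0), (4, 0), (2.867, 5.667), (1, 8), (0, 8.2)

Evaluate the objective at each vertex of the feasible region:
  z(0, 0) = 0
  z(4, 0) = -52
  z(2.867, 5.667) = -167.6
  z(1, 8) = -197  ←
  z(0, 8.2) = -188.6
The minimum is at p = 1, q = 8.

(1, 8)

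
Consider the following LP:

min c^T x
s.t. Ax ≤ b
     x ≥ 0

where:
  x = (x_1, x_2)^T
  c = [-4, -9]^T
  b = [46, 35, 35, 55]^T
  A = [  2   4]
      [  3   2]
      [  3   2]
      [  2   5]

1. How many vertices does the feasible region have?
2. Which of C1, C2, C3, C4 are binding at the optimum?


1. 5
2. C1, C4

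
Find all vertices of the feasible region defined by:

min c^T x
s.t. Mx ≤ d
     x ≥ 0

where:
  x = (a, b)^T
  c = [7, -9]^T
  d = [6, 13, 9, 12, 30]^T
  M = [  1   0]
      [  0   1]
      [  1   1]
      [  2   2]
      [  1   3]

(0, 0), (6, 0), (0, 6)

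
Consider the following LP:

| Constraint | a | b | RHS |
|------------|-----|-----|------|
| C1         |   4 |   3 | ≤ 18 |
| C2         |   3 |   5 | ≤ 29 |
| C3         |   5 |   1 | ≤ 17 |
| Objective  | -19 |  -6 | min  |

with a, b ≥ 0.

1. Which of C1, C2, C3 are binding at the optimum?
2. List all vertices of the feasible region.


1. C1, C3
2. (0, 0), (3.4, 0), (3, 2), (0.2727, 5.636), (0, 5.8)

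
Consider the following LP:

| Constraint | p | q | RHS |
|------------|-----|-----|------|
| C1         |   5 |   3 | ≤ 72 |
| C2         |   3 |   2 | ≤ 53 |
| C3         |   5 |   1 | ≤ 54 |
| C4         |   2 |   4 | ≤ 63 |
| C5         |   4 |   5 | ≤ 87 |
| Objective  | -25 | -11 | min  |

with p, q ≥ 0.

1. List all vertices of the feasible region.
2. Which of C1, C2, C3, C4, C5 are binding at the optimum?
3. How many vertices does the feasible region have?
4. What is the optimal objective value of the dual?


1. (0, 0), (10.8, 0), (9, 9), (7.615, 11.31), (5.5, 13), (0, 15.75)
2. C1, C3
3. 6
4. -324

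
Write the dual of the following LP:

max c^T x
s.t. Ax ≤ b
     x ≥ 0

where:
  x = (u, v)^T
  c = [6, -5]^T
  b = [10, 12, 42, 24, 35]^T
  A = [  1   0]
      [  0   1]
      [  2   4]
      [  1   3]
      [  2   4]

Primal max cᵀx s.t. Ax ≤ b, x ≥ 0  →  Dual min bᵀy s.t. Aᵀy ≥ c, y ≥ 0.

Minimize: z = 10y1 + 12y2 + 42y3 + 24y4 + 35y5

Subject to:
  y1 + 2y3 + y4 + 2y5 ≥ 6
  y2 + 4y3 + 3y4 + 4y5 ≥ -5
  y1, y2, y3, y4, y5 ≥ 0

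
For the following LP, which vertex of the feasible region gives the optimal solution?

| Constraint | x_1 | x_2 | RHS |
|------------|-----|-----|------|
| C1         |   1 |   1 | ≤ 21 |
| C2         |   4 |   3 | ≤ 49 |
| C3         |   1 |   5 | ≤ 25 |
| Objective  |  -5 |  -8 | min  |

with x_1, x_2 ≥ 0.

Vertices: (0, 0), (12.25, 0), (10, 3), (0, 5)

Evaluate the objective at each vertex of the feasible region:
  z(0, 0) = 0
  z(12.25, 0) = -61.25
  z(10, 3) = -74  ←
  z(0, 5) = -40
The minimum is at x_1 = 10, x_2 = 3.

(10, 3)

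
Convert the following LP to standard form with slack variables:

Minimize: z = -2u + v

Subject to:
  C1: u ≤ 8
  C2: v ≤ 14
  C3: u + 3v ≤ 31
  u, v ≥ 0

min z = -2u + v

s.t.
  u + s1 = 8
  v + s2 = 14
  u + 3v + s3 = 31
  u, v, s1, s2, s3 ≥ 0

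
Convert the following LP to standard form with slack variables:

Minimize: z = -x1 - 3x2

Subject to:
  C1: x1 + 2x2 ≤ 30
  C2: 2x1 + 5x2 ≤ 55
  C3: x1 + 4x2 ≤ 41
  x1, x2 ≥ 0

min z = -x1 - 3x2

s.t.
  x1 + 2x2 + s1 = 30
  2x1 + 5x2 + s2 = 55
  x1 + 4x2 + s3 = 41
  x1, x2, s1, s2, s3 ≥ 0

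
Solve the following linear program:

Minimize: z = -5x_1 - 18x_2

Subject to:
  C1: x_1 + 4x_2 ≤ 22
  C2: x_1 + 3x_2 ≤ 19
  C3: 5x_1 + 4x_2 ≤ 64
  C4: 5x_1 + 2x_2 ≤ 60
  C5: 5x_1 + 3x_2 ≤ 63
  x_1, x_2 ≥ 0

Evaluate the objective at each vertex of the feasible region:
  z(0, 0) = 0
  z(12, 0) = -60
  z(11.2, 2) = -92
  z(10.55, 2.818) = -103.5
  z(10, 3) = -104  ←
  z(0, 5.5) = -99
The minimum is at x_1 = 10, x_2 = 3.

x_1 = 10, x_2 = 3, z = -104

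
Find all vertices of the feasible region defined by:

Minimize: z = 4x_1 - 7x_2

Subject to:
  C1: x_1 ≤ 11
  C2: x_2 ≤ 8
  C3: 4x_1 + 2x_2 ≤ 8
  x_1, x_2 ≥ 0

(0, 0), (2, 0), (0, 4)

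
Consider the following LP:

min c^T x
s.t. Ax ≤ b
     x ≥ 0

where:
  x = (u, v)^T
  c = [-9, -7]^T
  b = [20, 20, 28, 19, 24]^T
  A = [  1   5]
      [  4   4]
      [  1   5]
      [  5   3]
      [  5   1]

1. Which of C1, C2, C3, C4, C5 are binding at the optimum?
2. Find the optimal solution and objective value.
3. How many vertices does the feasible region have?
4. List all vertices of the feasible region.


1. C2, C4
2. u = 2, v = 3, z = -39
3. 5
4. (0, 0), (3.8, 0), (2, 3), (1.25, 3.75), (0, 4)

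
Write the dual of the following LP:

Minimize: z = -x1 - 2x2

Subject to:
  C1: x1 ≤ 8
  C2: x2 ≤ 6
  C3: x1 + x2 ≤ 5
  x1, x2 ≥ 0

Primal min cᵀx s.t. Ax ≤ b, x ≥ 0  →  Dual max −bᵀy s.t. Aᵀy ≥ −c, y ≥ 0.

Maximize: z = -8y1 - 6y2 - 5y3

Subject to:
  y1 + y3 ≥ 1
  y2 + y3 ≥ 2
  y1, y2, y3 ≥ 0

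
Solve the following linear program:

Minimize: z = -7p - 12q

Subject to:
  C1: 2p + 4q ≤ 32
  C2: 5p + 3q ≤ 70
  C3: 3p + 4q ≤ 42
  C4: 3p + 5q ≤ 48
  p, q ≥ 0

Evaluate the objective at each vertex of the feasible region:
  z(0, 0) = 0
  z(14, 0) = -98
  z(10, 3) = -106  ←
  z(0, 8) = -96
The minimum is at p = 10, q = 3.

p = 10, q = 3, z = -106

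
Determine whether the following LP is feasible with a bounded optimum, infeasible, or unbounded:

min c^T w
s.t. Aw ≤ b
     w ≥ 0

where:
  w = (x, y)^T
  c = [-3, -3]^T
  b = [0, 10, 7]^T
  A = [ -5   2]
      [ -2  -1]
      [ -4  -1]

Unbounded (objective can decrease without bound)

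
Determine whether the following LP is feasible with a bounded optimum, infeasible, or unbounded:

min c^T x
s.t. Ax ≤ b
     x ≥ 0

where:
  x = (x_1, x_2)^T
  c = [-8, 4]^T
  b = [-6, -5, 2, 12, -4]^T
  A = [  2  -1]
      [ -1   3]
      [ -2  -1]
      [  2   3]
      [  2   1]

Infeasible (no feasible solution exists)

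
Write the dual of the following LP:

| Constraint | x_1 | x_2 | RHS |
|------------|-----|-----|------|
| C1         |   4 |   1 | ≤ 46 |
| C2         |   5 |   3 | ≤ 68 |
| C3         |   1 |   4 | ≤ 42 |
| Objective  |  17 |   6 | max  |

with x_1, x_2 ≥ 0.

Primal max cᵀx s.t. Ax ≤ b, x ≥ 0  →  Dual min bᵀy s.t. Aᵀy ≥ c, y ≥ 0.

Minimize: z = 46y1 + 68y2 + 42y3

Subject to:
  4y1 + 5y2 + y3 ≥ 17
  y1 + 3y2 + 4y3 ≥ 6
  y1, y2, y3 ≥ 0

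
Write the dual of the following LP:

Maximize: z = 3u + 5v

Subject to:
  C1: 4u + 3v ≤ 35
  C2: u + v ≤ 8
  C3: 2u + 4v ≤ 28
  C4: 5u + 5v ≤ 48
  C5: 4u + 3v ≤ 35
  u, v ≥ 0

Primal max cᵀx s.t. Ax ≤ b, x ≥ 0  →  Dual min bᵀy s.t. Aᵀy ≥ c, y ≥ 0.

Minimize: z = 35y1 + 8y2 + 28y3 + 48y4 + 35y5

Subject to:
  4y1 + y2 + 2y3 + 5y4 + 4y5 ≥ 3
  3y1 + y2 + 4y3 + 5y4 + 3y5 ≥ 5
  y1, y2, y3, y4, y5 ≥ 0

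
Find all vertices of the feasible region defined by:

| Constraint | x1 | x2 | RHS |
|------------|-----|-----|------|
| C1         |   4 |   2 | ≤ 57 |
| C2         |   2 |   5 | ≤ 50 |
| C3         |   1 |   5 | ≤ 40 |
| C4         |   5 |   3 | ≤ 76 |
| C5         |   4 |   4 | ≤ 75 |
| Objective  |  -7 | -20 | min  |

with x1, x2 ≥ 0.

(0, 0), (14.25, 0), (11.56, 5.375), (10, 6), (0, 8)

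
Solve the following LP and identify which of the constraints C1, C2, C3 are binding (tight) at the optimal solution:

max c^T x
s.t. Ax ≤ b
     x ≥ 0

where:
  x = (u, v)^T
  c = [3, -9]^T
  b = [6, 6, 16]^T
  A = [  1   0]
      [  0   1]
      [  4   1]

At u = 4, v = 0, compute slack b - a·x for each constraint:
  C1: 6 − 4 = 2  (slack)
  C2: 6 − 0 = 6  (slack)
  C3: 16 − 16 = 0  (binding)

Optimal: u = 4, v = 0
Binding: C3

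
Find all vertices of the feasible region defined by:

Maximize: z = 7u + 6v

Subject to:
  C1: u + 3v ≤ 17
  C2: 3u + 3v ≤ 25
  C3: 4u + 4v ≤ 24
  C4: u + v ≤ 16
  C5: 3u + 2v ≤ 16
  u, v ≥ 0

(0, 0), (5.333, 0), (4, 2), (0.5, 5.5), (0, 5.667)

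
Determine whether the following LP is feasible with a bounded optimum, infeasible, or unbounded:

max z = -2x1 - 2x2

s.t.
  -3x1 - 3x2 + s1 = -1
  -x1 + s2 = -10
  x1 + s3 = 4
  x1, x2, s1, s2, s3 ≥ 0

Infeasible (no feasible solution exists)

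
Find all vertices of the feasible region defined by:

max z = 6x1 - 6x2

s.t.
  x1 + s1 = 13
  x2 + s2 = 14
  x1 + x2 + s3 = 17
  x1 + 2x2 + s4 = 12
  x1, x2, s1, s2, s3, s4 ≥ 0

(0, 0), (12, 0), (0, 6)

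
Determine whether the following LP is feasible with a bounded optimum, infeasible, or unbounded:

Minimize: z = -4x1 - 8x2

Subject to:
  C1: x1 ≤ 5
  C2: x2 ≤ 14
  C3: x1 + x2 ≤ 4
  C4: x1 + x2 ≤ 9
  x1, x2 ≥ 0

Feasible with a bounded optimal solution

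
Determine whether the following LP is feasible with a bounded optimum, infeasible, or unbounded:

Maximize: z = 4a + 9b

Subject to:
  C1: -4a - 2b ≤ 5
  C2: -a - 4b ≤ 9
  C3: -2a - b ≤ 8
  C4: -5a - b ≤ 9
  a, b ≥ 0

Unbounded (objective can increase without bound)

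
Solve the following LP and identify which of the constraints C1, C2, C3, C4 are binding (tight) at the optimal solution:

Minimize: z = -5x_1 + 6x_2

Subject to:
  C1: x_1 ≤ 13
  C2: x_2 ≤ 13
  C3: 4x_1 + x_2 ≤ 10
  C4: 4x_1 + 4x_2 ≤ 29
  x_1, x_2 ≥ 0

At x_1 = 2.5, x_2 = 0, compute slack b - a·x for each constraint:
  C1: 13 − 2.5 = 10.5  (slack)
  C2: 13 − 0 = 13  (slack)
  C3: 10 − 10 = 0  (binding)
  C4: 29 − 10 = 19  (slack)

Optimal: x_1 = 2.5, x_2 = 0
Binding: C3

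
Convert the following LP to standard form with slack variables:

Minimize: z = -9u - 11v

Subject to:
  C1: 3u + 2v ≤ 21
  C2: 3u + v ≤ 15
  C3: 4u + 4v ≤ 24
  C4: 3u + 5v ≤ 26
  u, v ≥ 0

min z = -9u - 11v

s.t.
  3u + 2v + s1 = 21
  3u + v + s2 = 15
  4u + 4v + s3 = 24
  3u + 5v + s4 = 26
  u, v, s1, s2, s3, s4 ≥ 0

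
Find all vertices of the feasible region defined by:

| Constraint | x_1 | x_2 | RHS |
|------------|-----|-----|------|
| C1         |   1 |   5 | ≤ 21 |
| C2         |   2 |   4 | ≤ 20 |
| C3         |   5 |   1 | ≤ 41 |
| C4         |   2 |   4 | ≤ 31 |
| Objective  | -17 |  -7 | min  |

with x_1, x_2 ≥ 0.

(0, 0), (8.2, 0), (8, 1), (2.667, 3.667), (0, 4.2)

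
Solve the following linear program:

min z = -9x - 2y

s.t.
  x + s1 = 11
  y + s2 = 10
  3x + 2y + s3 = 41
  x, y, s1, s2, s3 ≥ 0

Evaluate the objective at each vertex of the feasible region:
  z(0, 0) = 0
  z(11, 0) = -99
  z(11, 4) = -107  ←
  z(7, 10) = -83
  z(0, 10) = -20
The minimum is at x = 11, y = 4.

x = 11, y = 4, z = -107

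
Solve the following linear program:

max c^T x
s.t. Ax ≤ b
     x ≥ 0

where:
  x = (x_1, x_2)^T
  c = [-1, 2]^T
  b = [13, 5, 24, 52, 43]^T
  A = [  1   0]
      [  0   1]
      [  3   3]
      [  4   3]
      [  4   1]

Evaluate the objective at each vertex of the feasible region:
  z(0, 0) = 0
  z(8, 0) = -8
  z(3, 5) = 7
  z(0, 5) = 10  ←
The maximum is at x_1 = 0, x_2 = 5.

x_1 = 0, x_2 = 5, z = 10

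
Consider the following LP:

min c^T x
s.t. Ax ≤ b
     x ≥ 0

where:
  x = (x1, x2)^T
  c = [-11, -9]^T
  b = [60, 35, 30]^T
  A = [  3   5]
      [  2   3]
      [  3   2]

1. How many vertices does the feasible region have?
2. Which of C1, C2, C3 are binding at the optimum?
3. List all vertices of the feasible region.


1. 4
2. C2, C3
3. (0, 0), (10, 0), (4, 9), (0, 11.67)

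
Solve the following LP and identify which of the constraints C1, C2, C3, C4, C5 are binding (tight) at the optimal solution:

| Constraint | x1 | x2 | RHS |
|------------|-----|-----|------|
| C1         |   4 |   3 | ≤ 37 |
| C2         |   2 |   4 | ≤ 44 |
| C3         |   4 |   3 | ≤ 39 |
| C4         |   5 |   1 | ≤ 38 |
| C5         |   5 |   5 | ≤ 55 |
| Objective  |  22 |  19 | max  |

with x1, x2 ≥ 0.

At x1 = 4, x2 = 7, compute slack b - a·x for each constraint:
  C1: 37 − 37 = 0  (binding)
  C2: 44 − 36 = 8  (slack)
  C3: 39 − 37 = 2  (slack)
  C4: 38 − 27 = 11  (slack)
  C5: 55 − 55 = 0  (binding)

Optimal: x1 = 4, x2 = 7
Binding: C1, C5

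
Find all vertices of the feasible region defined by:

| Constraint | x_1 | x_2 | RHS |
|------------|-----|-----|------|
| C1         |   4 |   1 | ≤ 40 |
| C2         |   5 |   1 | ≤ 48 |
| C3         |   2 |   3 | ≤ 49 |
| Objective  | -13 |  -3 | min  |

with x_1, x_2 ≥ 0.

(0, 0), (9.6, 0), (8, 8), (7.1, 11.6), (0, 16.33)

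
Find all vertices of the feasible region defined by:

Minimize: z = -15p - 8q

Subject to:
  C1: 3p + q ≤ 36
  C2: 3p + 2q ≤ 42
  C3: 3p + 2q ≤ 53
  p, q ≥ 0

(0, 0), (12, 0), (10, 6), (0, 21)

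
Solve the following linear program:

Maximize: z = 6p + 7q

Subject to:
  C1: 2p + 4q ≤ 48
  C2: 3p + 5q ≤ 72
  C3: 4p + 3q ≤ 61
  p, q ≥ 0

Evaluate the objective at each vertex of the feasible region:
  z(0, 0) = 0
  z(15.25, 0) = 91.5
  z(10, 7) = 109  ←
  z(0, 12) = 84
The maximum is at p = 10, q = 7.

p = 10, q = 7, z = 109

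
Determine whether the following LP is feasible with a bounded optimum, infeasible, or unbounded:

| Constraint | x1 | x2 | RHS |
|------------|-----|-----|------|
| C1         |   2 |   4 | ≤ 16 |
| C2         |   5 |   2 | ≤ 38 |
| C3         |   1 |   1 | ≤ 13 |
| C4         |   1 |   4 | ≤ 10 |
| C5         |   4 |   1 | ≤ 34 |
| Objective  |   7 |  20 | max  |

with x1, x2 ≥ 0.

Feasible with a bounded optimal solution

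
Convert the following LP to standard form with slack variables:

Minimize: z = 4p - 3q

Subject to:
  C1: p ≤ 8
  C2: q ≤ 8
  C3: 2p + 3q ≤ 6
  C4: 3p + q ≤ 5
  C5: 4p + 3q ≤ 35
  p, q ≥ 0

min z = 4p - 3q

s.t.
  p + s1 = 8
  q + s2 = 8
  2p + 3q + s3 = 6
  3p + q + s4 = 5
  4p + 3q + s5 = 35
  p, q, s1, s2, s3, s4, s5 ≥ 0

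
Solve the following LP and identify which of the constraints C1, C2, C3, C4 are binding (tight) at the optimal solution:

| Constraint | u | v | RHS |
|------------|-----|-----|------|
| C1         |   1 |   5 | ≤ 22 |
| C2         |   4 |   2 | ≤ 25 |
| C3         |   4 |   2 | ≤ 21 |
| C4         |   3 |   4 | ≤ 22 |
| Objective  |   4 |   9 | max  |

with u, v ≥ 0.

At u = 2, v = 4, compute slack b - a·x for each constraint:
  C1: 22 − 22 = 0  (binding)
  C2: 25 − 16 = 9  (slack)
  C3: 21 − 16 = 5  (slack)
  C4: 22 − 22 = 0  (binding)

Optimal: u = 2, v = 4
Binding: C1, C4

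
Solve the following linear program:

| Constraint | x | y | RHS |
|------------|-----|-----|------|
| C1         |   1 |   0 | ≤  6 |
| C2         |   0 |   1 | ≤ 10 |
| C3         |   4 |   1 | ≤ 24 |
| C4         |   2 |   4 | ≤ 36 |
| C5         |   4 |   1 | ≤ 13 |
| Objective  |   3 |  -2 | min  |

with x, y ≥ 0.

Evaluate the objective at each vertex of the feasible region:
  z(0, 0) = 0
  z(3.25, 0) = 9.75
  z(1.143, 8.429) = -13.43
  z(0, 9) = -18  ←
The minimum is at x = 0, y = 9.

x = 0, y = 9, z = -18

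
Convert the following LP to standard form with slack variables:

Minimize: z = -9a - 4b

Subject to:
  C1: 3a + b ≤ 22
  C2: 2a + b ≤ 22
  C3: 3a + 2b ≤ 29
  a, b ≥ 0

min z = -9a - 4b

s.t.
  3a + b + s1 = 22
  2a + b + s2 = 22
  3a + 2b + s3 = 29
  a, b, s1, s2, s3 ≥ 0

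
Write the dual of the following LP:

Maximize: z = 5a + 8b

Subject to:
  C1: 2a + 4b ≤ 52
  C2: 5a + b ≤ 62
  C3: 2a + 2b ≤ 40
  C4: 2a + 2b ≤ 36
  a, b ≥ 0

Primal max cᵀx s.t. Ax ≤ b, x ≥ 0  →  Dual min bᵀy s.t. Aᵀy ≥ c, y ≥ 0.

Minimize: z = 52y1 + 62y2 + 40y3 + 36y4

Subject to:
  2y1 + 5y2 + 2y3 + 2y4 ≥ 5
  4y1 + y2 + 2y3 + 2y4 ≥ 8
  y1, y2, y3, y4 ≥ 0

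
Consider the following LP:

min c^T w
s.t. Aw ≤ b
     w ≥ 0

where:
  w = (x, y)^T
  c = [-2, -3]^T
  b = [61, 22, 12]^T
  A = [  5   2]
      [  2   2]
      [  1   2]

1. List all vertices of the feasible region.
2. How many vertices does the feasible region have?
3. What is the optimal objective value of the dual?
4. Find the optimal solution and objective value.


1. (0, 0), (11, 0), (10, 1), (0, 6)
2. 4
3. -23
4. x = 10, y = 1, z = -23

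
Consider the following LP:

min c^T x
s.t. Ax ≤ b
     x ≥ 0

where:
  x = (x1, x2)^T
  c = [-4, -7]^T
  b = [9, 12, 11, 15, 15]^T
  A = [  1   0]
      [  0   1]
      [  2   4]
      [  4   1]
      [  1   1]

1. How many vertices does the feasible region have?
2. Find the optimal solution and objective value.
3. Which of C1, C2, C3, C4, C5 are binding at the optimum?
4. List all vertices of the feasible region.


1. 4
2. x1 = 3.5, x2 = 1, z = -21
3. C3, C4
4. (0, 0), (3.75, 0), (3.5, 1), (0, 2.75)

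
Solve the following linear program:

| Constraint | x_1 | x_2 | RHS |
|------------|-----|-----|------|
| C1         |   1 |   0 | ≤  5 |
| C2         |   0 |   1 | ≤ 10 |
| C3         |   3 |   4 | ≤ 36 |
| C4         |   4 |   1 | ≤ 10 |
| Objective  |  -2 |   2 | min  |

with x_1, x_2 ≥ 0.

Evaluate the objective at each vertex of the feasible region:
  z(0, 0) = 0
  z(2.5, 0) = -5  ←
  z(0.3077, 8.769) = 16.92
  z(0, 9) = 18
The minimum is at x_1 = 2.5, x_2 = 0.

x_1 = 2.5, x_2 = 0, z = -5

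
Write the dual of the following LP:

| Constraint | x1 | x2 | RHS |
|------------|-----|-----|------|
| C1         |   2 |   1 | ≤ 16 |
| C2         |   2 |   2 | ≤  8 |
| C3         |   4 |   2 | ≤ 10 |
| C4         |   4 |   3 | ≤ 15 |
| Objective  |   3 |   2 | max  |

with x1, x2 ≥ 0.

Primal max cᵀx s.t. Ax ≤ b, x ≥ 0  →  Dual min bᵀy s.t. Aᵀy ≥ c, y ≥ 0.

Minimize: z = 16y1 + 8y2 + 10y3 + 15y4

Subject to:
  2y1 + 2y2 + 4y3 + 4y4 ≥ 3
  y1 + 2y2 + 2y3 + 3y4 ≥ 2
  y1, y2, y3, y4 ≥ 0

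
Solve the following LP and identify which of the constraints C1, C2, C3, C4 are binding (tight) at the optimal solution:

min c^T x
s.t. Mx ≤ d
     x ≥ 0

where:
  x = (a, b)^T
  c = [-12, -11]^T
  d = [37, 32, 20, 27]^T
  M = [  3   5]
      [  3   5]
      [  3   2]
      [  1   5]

At a = 4, b = 4, compute slack b - a·x for each constraint:
  C1: 37 − 32 = 5  (slack)
  C2: 32 − 32 = 0  (binding)
  C3: 20 − 20 = 0  (binding)
  C4: 27 − 24 = 3  (slack)

Optimal: a = 4, b = 4
Binding: C2, C3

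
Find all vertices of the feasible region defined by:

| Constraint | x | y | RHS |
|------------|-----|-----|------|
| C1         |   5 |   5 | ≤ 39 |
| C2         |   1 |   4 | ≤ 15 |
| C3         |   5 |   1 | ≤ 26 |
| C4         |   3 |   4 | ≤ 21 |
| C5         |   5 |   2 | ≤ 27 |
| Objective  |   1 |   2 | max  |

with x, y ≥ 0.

(0, 0), (5.2, 0), (5, 1), (4.714, 1.714), (3, 3), (0, 3.75)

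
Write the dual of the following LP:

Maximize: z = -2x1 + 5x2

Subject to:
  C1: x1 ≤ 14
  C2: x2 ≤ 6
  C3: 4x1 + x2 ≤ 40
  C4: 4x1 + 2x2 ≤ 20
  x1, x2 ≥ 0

Primal max cᵀx s.t. Ax ≤ b, x ≥ 0  →  Dual min bᵀy s.t. Aᵀy ≥ c, y ≥ 0.

Minimize: z = 14y1 + 6y2 + 40y3 + 20y4

Subject to:
  y1 + 4y3 + 4y4 ≥ -2
  y2 + y3 + 2y4 ≥ 5
  y1, y2, y3, y4 ≥ 0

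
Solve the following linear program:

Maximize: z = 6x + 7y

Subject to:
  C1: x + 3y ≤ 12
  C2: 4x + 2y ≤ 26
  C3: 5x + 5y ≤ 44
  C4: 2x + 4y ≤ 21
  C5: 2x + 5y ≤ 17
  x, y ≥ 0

Evaluate the objective at each vertex of the feasible region:
  z(0, 0) = 0
  z(6.5, 0) = 39
  z(6, 1) = 43  ←
  z(0, 3.4) = 23.8
The maximum is at x = 6, y = 1.

x = 6, y = 1, z = 43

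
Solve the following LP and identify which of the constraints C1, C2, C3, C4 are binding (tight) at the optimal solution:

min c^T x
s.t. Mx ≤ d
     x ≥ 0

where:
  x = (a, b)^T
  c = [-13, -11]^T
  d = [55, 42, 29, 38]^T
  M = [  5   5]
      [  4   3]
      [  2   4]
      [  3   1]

At a = 9, b = 2, compute slack b - a·x for each constraint:
  C1: 55 − 55 = 0  (binding)
  C2: 42 − 42 = 0  (binding)
  C3: 29 − 26 = 3  (slack)
  C4: 38 − 29 = 9  (slack)

Optimal: a = 9, b = 2
Binding: C1, C2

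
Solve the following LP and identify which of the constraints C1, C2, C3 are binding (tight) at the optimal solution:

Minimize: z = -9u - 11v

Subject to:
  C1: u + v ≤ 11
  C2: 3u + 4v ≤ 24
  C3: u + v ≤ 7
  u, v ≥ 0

At u = 4, v = 3, compute slack b - a·x for each constraint:
  C1: 11 − 7 = 4  (slack)
  C2: 24 − 24 = 0  (binding)
  C3: 7 − 7 = 0  (binding)

Optimal: u = 4, v = 3
Binding: C2, C3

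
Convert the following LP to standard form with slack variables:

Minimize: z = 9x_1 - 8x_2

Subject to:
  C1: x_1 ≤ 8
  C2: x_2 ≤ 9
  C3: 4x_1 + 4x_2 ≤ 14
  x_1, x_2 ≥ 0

min z = 9x_1 - 8x_2

s.t.
  x_1 + s1 = 8
  x_2 + s2 = 9
  4x_1 + 4x_2 + s3 = 14
  x_1, x_2, s1, s2, s3 ≥ 0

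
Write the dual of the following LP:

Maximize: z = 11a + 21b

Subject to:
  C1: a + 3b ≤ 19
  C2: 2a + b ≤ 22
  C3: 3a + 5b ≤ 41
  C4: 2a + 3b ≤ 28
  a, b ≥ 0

Primal max cᵀx s.t. Ax ≤ b, x ≥ 0  →  Dual min bᵀy s.t. Aᵀy ≥ c, y ≥ 0.

Minimize: z = 19y1 + 22y2 + 41y3 + 28y4

Subject to:
  y1 + 2y2 + 3y3 + 2y4 ≥ 11
  3y1 + y2 + 5y3 + 3y4 ≥ 21
  y1, y2, y3, y4 ≥ 0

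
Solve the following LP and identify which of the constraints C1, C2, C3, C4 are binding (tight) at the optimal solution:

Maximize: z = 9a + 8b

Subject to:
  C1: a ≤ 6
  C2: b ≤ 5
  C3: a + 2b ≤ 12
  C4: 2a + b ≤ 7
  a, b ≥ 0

At a = 1, b = 5, compute slack b - a·x for each constraint:
  C1: 6 − 1 = 5  (slack)
  C2: 5 − 5 = 0  (binding)
  C3: 12 − 11 = 1  (slack)
  C4: 7 − 7 = 0  (binding)

Optimal: a = 1, b = 5
Binding: C2, C4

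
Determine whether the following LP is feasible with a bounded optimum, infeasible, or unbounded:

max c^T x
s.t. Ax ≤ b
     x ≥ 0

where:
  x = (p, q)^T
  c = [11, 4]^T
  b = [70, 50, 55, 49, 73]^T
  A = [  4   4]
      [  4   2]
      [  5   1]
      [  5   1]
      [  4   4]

Feasible with a bounded optimal solution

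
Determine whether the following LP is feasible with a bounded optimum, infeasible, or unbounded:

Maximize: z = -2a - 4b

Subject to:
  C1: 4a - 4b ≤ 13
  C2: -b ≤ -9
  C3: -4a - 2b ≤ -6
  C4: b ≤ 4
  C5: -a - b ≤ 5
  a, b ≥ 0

Infeasible (no feasible solution exists)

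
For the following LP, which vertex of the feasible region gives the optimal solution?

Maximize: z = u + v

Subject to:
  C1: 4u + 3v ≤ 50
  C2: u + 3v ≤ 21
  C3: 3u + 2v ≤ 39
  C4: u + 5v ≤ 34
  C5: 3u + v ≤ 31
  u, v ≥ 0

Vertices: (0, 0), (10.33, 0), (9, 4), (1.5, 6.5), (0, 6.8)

Evaluate the objective at each vertex of the feasible region:
  z(0, 0) = 0
  z(10.33, 0) = 10.33
  z(9, 4) = 13  ←
  z(1.5, 6.5) = 8
  z(0, 6.8) = 6.8
The maximum is at u = 9, v = 4.

(9, 4)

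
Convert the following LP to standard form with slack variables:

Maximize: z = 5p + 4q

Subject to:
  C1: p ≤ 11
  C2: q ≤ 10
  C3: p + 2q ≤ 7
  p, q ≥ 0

max z = 5p + 4q

s.t.
  p + s1 = 11
  q + s2 = 10
  p + 2q + s3 = 7
  p, q, s1, s2, s3 ≥ 0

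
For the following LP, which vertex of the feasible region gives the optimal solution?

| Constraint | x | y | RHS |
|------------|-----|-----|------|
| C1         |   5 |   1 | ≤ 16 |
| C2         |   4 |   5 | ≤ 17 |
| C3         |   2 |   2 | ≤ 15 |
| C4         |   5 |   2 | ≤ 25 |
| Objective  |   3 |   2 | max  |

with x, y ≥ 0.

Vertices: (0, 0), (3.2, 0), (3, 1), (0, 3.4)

Evaluate the objective at each vertex of the feasible region:
  z(0, 0) = 0
  z(3.2, 0) = 9.6
  z(3, 1) = 11  ←
  z(0, 3.4) = 6.8
The maximum is at x = 3, y = 1.

(3, 1)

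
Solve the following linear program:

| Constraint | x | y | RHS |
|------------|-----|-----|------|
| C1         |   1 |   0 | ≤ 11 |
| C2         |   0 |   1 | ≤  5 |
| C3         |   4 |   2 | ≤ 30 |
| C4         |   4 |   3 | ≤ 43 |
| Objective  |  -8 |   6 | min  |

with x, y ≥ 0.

Evaluate the objective at each vertex of the feasible region:
  z(0, 0) = 0
  z(7.5, 0) = -60  ←
  z(5, 5) = -10
  z(0, 5) = 30
The minimum is at x = 7.5, y = 0.

x = 7.5, y = 0, z = -60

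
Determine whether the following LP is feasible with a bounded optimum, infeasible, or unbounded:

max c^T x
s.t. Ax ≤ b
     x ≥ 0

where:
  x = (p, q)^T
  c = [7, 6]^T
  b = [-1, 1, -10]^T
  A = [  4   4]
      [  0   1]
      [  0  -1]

Infeasible (no feasible solution exists)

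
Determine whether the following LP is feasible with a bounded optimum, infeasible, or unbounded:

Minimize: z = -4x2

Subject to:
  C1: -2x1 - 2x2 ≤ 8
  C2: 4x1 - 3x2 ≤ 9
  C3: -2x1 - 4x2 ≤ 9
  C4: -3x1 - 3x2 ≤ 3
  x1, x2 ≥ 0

Unbounded (objective can decrease without bound)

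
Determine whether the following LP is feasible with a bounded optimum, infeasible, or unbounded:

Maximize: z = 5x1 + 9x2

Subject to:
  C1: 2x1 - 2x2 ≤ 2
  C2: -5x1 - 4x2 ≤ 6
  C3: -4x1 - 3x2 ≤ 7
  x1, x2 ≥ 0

Unbounded (objective can increase without bound)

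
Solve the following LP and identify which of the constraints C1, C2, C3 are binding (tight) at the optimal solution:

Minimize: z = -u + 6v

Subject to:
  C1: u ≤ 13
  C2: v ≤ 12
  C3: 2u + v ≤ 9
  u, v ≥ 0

At u = 4.5, v = 0, compute slack b - a·x for each constraint:
  C1: 13 − 4.5 = 8.5  (slack)
  C2: 12 − 0 = 12  (slack)
  C3: 9 − 9 = 0  (binding)

Optimal: u = 4.5, v = 0
Binding: C3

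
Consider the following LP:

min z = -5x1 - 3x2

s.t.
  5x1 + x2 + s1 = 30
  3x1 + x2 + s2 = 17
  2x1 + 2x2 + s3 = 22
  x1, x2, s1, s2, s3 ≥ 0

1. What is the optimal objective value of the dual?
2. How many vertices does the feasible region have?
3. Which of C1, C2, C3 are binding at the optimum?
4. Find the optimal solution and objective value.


1. -39
2. 4
3. C2, C3
4. x1 = 3, x2 = 8, z = -39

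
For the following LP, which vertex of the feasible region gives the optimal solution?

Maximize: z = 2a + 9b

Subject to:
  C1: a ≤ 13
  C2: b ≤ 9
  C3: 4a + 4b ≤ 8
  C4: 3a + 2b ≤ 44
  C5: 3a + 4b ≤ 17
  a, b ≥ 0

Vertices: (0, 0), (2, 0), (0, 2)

Evaluate the objective at each vertex of the feasible region:
  z(0, 0) = 0
  z(2, 0) = 4
  z(0, 2) = 18  ←
The maximum is at a = 0, b = 2.

(0, 2)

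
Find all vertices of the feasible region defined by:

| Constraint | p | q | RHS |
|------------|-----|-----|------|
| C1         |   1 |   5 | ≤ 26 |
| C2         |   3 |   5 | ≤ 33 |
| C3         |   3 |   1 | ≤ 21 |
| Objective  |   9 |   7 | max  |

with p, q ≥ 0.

(0, 0), (7, 0), (6, 3), (3.5, 4.5), (0, 5.2)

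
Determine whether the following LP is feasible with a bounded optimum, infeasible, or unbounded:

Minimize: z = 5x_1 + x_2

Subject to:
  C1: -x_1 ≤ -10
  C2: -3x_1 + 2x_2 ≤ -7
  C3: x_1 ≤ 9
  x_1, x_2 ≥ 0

Infeasible (no feasible solution exists)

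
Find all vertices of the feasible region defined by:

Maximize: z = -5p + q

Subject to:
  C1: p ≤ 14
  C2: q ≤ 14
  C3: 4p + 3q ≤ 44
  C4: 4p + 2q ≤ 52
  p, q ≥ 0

(0, 0), (11, 0), (0.5, 14), (0, 14)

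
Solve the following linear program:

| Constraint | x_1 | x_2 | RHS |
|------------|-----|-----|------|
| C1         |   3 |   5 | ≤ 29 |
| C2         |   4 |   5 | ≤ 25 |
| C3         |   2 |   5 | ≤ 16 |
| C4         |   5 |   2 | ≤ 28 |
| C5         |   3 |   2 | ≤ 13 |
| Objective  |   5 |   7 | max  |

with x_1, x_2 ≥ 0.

Evaluate the objective at each vertex of the feasible region:
  z(0, 0) = 0
  z(4.333, 0) = 21.67
  z(3, 2) = 29  ←
  z(0, 3.2) = 22.4
The maximum is at x_1 = 3, x_2 = 2.

x_1 = 3, x_2 = 2, z = 29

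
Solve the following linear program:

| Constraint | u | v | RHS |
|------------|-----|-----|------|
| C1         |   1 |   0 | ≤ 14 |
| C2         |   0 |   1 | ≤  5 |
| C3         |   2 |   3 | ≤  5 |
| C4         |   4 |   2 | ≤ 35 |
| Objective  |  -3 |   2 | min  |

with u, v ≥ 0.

Evaluate the objective at each vertex of the feasible region:
  z(0, 0) = 0
  z(2.5, 0) = -7.5  ←
  z(0, 1.667) = 3.333
The minimum is at u = 2.5, v = 0.

u = 2.5, v = 0, z = -7.5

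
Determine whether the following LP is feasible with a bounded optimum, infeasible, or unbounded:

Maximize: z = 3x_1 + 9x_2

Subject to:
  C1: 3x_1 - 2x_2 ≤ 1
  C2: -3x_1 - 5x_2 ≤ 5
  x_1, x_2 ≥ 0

Unbounded (objective can increase without bound)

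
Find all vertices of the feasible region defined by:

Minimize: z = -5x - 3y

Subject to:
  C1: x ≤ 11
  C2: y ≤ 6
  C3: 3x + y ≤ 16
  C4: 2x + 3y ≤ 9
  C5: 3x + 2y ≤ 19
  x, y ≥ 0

(0, 0), (4.5, 0), (0, 3)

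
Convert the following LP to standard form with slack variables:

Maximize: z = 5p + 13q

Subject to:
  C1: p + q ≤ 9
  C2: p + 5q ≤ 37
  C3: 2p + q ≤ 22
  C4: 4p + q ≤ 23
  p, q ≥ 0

max z = 5p + 13q

s.t.
  p + q + s1 = 9
  p + 5q + s2 = 37
  2p + q + s3 = 22
  4p + q + s4 = 23
  p, q, s1, s2, s3, s4 ≥ 0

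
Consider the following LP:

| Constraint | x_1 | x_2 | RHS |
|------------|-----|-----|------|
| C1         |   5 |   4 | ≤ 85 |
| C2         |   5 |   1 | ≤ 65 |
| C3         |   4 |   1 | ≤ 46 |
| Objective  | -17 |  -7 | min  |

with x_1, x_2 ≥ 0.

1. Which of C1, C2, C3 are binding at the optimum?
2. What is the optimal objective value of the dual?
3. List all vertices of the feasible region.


1. C1, C3
2. -223
3. (0, 0), (11.5, 0), (9, 10), (0, 21.25)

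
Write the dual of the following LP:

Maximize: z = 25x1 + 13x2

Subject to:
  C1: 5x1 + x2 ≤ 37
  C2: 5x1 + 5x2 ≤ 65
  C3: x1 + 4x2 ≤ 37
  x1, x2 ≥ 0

Primal max cᵀx s.t. Ax ≤ b, x ≥ 0  →  Dual min bᵀy s.t. Aᵀy ≥ c, y ≥ 0.

Minimize: z = 37y1 + 65y2 + 37y3

Subject to:
  5y1 + 5y2 + y3 ≥ 25
  y1 + 5y2 + 4y3 ≥ 13
  y1, y2, y3 ≥ 0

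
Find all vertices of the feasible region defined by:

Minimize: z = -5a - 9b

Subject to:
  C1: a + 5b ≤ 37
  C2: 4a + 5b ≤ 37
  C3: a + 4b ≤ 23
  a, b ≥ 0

(0, 0), (9.25, 0), (3, 5), (0, 5.75)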